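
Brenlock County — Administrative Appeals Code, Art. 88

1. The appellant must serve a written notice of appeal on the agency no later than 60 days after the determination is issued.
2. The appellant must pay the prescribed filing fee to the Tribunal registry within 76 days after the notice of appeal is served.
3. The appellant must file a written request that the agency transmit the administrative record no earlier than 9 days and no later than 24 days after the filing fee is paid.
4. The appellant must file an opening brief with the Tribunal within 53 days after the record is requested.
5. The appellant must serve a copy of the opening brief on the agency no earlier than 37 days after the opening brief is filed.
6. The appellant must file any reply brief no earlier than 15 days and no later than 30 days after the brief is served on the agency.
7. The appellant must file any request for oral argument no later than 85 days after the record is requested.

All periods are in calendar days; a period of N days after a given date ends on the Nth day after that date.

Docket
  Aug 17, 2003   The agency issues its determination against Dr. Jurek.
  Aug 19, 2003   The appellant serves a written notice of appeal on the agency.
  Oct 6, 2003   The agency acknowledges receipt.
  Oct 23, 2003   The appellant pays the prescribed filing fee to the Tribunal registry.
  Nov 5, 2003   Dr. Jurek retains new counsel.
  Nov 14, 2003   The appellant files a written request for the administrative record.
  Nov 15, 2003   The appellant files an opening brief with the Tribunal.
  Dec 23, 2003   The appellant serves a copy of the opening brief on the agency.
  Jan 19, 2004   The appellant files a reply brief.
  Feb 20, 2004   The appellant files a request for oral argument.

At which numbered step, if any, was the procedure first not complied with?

Step 7

Step 1: 60 days after Aug 17, 2003 (when the determination is issued) is Oct 16, 2003; Aug 19, 2003 is within that limit.
Step 2: 76 days after Aug 19, 2003 (when the notice of appeal is served) is Nov 3, 2003; Oct 23, 2003 is within that limit.
Step 3: the window is 9–24 days after Oct 23, 2003 (when the filing fee is paid), so Nov 1, 2003 through Nov 16, 2003; done Nov 14, 2003, which is between those dates.
Step 4: 53 days after Nov 14, 2003 (when the record is requested) is Jan 6, 2004; completed Nov 15, 2003, before the deadline.
Step 5: the earliest permitted date is 37 days after Nov 15, 2003 (when the opening brief is filed), i.e. Dec 22, 2003; done Dec 23, 2003, after the minimum wait.
Step 6: the window is 15–30 days after Dec 23, 2003 (when the brief is served on the agency), so Jan 7, 2004 through Jan 22, 2004; done Jan 19, 2004, which is between those dates.
Step 7: 85 days after Nov 14, 2003 (when the record is requested) is Feb 7, 2004; done Feb 20, 2004 — 13 days late.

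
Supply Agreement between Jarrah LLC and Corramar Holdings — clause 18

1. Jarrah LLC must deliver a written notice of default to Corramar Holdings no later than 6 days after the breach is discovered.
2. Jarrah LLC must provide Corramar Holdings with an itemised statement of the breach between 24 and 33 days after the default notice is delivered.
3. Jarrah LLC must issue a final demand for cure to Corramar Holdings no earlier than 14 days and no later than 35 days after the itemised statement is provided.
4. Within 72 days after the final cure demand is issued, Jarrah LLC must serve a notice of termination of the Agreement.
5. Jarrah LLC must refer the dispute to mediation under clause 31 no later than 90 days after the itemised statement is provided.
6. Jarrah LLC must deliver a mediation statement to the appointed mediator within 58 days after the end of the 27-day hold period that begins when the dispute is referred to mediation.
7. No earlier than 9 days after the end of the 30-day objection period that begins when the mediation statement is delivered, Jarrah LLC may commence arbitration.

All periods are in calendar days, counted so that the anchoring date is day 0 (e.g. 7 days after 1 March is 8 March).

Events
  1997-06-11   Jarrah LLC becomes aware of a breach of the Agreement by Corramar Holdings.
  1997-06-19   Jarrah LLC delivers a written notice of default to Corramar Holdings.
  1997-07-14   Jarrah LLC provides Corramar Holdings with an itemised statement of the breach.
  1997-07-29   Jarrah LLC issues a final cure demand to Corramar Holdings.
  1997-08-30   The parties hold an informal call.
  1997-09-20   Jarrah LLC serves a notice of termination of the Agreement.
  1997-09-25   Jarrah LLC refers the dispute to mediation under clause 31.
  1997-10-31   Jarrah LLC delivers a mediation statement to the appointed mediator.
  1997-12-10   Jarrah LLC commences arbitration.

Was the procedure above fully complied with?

Step 1: 6 days after 1997-06-11 (when the breach is discovered) is 1997-06-17; done 1997-06-19 — 2 days late.

No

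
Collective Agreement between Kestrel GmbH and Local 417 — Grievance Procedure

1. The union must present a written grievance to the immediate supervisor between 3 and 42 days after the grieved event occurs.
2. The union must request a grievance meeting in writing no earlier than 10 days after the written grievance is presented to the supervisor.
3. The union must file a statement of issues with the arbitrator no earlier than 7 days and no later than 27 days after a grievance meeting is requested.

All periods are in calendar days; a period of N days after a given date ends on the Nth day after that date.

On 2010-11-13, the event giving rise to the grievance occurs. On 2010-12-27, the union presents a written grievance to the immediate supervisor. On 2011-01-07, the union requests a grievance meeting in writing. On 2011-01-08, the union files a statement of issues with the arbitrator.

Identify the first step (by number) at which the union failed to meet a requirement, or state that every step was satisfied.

Step 1 — 3 and 42 days from 2010-11-13 (when the grieved event occurs) are 2010-11-16 and 2010-12-25 respectively; done 2010-12-27 — 2 days after the window closed.
Later steps need not be reached.

Step 1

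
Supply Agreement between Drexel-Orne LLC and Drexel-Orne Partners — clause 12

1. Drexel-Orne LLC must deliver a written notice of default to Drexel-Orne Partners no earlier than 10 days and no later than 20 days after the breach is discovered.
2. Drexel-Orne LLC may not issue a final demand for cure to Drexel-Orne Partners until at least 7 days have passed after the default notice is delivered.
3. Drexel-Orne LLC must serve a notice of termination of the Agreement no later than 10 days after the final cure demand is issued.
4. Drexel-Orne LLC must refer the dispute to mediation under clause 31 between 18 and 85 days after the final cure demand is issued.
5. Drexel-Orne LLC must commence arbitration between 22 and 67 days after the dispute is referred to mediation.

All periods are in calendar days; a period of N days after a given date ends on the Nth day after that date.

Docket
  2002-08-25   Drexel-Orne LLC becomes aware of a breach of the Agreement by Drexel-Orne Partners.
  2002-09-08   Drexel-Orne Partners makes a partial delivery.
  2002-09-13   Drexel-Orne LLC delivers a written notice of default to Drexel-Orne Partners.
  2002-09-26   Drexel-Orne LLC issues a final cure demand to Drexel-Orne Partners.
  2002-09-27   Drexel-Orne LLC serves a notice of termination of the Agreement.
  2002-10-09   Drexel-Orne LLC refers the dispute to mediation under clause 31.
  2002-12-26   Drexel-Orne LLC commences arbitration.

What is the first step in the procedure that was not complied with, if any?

Step 4

(1) the permitted window runs from 2002-08-25 + 10 = 2002-09-04 to 2002-08-25 + 20 = 2002-09-14; done 2002-09-13, which is between those dates.
(2) permitted from 2002-09-13 + 7 days = 2002-09-20 onward; done 2002-09-26 — permitted.
(3) due by 2002-09-26 + 10 days = 2002-10-06; done 2002-09-27 — timely.
(4) the permitted window runs from 2002-09-26 + 18 = 2002-10-14 to 2002-09-26 + 85 = 2002-12-20; 2002-10-09 is 5 days too early.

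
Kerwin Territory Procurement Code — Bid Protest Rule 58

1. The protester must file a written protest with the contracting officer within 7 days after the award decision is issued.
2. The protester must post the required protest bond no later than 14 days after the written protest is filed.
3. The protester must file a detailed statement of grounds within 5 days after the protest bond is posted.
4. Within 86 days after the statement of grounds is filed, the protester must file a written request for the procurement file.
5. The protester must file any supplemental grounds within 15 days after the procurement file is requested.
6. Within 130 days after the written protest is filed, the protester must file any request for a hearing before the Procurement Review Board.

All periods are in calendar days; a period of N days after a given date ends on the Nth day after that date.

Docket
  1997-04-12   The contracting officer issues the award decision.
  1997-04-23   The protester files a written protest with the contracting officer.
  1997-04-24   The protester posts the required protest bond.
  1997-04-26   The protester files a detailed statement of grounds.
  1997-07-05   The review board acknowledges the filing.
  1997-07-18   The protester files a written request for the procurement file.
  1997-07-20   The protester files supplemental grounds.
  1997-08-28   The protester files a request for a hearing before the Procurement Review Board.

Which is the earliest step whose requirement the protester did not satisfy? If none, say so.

Step 1: 7 days after 1997-04-12 (when the award decision is issued) is 1997-04-19; 1997-04-23 misses that deadline by 4 days.

Step 1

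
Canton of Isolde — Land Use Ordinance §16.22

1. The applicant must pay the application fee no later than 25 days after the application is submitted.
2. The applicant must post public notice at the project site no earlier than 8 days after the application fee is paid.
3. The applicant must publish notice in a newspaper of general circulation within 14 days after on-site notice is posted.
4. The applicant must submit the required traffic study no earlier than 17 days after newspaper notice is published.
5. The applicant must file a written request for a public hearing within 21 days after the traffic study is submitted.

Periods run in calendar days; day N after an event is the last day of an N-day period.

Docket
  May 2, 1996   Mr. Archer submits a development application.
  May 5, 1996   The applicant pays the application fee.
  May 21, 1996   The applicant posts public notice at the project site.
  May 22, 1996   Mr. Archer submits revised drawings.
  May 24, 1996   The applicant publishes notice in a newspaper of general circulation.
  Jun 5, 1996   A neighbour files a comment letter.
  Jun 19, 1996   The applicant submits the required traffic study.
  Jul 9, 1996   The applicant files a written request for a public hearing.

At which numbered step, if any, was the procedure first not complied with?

Step 1 — counting 25 days from May 2, 1996 (when the application is submitted) gives a deadline of May 27, 1996; done May 5, 1996 — timely.
Step 2 — must wait 8 days from May 5, 1996 (when the application fee is paid), so not before May 13, 1996; done May 21, 1996 — permitted.
Step 3 — counting 14 days from May 21, 1996 (when on-site notice is posted) gives a deadline of Jun 4, 1996; completed May 24, 1996, before the deadline.
Step 4 — must wait 17 days from May 24, 1996 (when newspaper notice is published), so not before Jun 10, 1996; done Jun 19, 1996, after the minimum wait.
Step 5 — counting 21 days from Jun 19, 1996 (when the traffic study is submitted) gives a deadline of Jul 10, 1996; Jul 9, 1996 is within that limit.

None — every step was satisfied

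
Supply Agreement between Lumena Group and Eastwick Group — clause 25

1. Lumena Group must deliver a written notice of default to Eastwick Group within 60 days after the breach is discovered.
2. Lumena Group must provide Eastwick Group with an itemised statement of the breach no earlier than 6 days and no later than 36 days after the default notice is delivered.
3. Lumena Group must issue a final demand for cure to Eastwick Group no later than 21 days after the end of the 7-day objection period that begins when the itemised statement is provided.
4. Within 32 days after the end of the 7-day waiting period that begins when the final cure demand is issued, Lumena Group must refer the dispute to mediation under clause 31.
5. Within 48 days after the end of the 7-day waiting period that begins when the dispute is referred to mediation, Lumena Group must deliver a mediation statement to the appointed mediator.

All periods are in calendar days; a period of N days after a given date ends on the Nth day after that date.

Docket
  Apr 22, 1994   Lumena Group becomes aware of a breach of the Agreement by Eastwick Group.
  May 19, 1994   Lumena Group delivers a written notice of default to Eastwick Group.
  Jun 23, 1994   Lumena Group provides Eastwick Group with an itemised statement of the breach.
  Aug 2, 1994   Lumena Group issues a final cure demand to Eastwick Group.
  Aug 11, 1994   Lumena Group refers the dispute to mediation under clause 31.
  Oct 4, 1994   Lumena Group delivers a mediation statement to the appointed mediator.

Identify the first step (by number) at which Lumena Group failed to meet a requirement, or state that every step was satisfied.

Step 1: 60 days after Apr 22, 1994 (when the breach is discovered) is Jun 21, 1994; completed May 19, 1994, before the deadline.
Step 2: the window is 6–36 days after May 19, 1994 (when the default notice is delivered), so May 25, 1994 through Jun 24, 1994; Jun 23, 1994 falls inside that range.
Step 3: 21 days after Jun 30, 1994 (end of the 7-day objection period, which began when the itemised statement is provided on Jun 23, 1994) is Jul 21, 1994; done Aug 2, 1994 — 12 days late.

Step 3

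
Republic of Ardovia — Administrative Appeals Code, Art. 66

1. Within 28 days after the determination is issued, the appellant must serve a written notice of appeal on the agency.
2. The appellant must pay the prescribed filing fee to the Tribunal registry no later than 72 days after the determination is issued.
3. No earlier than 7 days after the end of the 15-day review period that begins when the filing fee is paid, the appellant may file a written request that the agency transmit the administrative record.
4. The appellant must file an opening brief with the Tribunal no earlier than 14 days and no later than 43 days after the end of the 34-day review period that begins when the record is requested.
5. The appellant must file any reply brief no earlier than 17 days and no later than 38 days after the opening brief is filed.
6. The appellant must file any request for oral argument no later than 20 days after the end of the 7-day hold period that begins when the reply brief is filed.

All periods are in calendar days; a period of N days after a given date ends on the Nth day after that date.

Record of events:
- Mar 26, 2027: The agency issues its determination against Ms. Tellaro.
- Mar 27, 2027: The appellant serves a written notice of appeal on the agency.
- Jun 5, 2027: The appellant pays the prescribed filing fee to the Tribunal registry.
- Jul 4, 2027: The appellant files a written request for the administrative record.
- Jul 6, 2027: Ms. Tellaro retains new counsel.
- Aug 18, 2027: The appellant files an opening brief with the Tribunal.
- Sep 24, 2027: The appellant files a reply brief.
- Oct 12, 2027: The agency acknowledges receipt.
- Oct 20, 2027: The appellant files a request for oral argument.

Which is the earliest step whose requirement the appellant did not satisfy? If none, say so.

Step 1: 28 days after Mar 26, 2027 (when the determination is issued) is Apr 23, 2027; done Mar 27, 2027 — timely.
Step 2: 72 days after Mar 26, 2027 (when the determination is issued) is Jun 6, 2027; Jun 5, 2027 is within that limit.
Step 3: the earliest permitted date is 7 days after Jun 20, 2027 (end of the 15-day review period, which began when the filing fee is paid on Jun 5, 2027), i.e. Jun 27, 2027; Jul 4, 2027 is on or after that date.
Step 4: the window is 14–43 days after Aug 7, 2027 (end of the 34-day review period, which began when the record is requested on Jul 4, 2027), so Aug 21, 2027 through Sep 19, 2027; done Aug 18, 2027 — 3 days before the window opened.
No need to go further; step 4 was not satisfied.

Step 4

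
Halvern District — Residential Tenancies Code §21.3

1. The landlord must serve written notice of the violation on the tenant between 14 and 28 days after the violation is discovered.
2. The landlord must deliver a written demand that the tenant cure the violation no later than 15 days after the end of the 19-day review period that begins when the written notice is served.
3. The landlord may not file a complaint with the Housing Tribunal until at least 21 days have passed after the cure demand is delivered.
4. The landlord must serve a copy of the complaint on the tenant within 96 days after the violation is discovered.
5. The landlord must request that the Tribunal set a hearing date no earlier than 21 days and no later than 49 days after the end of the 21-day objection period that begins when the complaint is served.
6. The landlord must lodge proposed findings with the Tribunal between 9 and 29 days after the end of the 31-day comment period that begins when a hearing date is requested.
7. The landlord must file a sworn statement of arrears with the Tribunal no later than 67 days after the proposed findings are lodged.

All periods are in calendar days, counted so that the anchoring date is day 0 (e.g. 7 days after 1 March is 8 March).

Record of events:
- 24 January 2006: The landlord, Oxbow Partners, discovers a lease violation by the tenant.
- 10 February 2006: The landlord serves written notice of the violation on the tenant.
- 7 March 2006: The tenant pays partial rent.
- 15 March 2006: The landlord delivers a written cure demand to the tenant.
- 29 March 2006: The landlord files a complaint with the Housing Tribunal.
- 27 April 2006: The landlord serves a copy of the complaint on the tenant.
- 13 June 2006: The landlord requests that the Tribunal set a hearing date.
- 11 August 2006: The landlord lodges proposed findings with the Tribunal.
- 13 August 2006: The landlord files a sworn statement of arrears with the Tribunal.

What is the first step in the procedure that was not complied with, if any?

Step 3

Step 1 — 14 and 28 days from 24 January 2006 (when the violation is discovered) are 7 February 2006 and 21 February 2006 respectively; done 10 February 2006, which is between those dates.
Step 2 — counting 15 days from 1 March 2006 (end of the 19-day review period, which began when the written notice is served on 10 February 2006) gives a deadline of 16 March 2006; 15 March 2006 is within that limit.
Step 3 — must wait 21 days from 15 March 2006 (when the cure demand is delivered), so not before 5 April 2006; 29 March 2006 is 7 days before the earliest permitted date.
No need to go further; step 3 was not satisfied.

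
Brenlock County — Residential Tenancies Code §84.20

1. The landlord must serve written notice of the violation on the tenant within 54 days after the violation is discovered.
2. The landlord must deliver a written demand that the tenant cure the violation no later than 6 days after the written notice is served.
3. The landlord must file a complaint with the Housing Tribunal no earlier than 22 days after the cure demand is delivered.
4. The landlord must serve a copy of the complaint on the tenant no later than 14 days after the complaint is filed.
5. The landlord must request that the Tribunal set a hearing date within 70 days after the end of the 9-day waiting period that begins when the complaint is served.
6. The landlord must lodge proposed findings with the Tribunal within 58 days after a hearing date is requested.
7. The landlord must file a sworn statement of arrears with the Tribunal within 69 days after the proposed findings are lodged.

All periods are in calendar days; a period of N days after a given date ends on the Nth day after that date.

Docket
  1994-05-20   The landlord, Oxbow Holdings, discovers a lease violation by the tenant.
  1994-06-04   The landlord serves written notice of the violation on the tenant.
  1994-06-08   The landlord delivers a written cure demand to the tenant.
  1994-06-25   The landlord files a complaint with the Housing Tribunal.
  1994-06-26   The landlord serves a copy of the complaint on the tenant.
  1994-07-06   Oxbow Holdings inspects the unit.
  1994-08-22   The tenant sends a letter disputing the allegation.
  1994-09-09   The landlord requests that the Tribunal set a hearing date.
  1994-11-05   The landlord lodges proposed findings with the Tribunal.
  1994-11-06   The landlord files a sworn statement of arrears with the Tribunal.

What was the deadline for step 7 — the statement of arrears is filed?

Step 7 runs from 1994-11-05, when the proposed findings are lodged. 69 days after 1994-11-05 is 1995-01-13.

1995-01-13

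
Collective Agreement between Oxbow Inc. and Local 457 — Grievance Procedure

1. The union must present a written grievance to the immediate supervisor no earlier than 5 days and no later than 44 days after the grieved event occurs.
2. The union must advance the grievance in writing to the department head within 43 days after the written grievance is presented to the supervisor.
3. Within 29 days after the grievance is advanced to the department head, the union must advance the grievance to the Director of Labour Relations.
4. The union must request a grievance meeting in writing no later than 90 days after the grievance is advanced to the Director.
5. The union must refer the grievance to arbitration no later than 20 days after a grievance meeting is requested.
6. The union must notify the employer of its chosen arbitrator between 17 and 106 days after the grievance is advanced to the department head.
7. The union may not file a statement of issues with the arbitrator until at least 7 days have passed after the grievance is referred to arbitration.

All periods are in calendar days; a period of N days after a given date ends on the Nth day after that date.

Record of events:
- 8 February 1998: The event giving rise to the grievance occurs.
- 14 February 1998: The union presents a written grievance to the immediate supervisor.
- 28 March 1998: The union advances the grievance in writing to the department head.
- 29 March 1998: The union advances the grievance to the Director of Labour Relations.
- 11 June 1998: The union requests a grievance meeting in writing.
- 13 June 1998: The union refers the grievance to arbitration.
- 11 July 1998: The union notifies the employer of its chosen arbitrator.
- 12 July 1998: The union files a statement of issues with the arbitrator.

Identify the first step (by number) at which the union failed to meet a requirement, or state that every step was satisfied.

(1) the permitted window runs from 8 February 1998 + 5 = 13 February 1998 to 8 February 1998 + 44 = 24 March 1998; done 14 February 1998, which is between those dates.
(2) due by 14 February 1998 + 43 days = 29 March 1998; completed 28 March 1998, before the deadline.
(3) due by 28 March 1998 + 29 days = 26 April 1998; done 29 March 1998 — timely.
(4) due by 29 March 1998 + 90 days = 27 June 1998; 11 June 1998 is within that limit.
(5) due by 11 June 1998 + 20 days = 1 July 1998; completed 13 June 1998, before the deadline.
(6) the permitted window runs from 28 March 1998 + 17 = 14 April 1998 to 28 March 1998 + 106 = 12 July 1998; 11 July 1998 falls inside that range.
(7) permitted from 13 June 1998 + 7 days = 20 June 1998 onward; 12 July 1998 is on or after that date.

None — every step was satisfied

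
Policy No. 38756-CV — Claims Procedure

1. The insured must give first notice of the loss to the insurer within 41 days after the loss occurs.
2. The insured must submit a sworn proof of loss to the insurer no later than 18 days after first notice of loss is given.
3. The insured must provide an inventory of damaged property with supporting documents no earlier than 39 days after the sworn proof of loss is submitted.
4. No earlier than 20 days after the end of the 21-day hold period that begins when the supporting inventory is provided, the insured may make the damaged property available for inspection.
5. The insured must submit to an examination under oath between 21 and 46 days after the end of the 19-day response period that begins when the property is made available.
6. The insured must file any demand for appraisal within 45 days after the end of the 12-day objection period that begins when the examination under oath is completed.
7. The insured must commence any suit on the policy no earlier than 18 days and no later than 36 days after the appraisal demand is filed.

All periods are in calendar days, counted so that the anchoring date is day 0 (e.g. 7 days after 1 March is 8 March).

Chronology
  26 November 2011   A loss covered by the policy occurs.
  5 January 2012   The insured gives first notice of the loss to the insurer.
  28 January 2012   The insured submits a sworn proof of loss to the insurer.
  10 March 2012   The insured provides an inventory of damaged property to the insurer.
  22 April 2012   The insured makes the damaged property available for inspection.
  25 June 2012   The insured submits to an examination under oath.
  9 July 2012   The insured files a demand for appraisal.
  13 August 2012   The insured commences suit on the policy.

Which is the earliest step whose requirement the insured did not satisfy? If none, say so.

Step 1 — counting 41 days from 26 November 2011 (when the loss occurs) gives a deadline of 6 January 2012; completed 5 January 2012, before the deadline.
Step 2 — counting 18 days from 5 January 2012 (when first notice of loss is given) gives a deadline of 23 January 2012; not done until 28 January 2012, 5 days after the deadline.

Step 2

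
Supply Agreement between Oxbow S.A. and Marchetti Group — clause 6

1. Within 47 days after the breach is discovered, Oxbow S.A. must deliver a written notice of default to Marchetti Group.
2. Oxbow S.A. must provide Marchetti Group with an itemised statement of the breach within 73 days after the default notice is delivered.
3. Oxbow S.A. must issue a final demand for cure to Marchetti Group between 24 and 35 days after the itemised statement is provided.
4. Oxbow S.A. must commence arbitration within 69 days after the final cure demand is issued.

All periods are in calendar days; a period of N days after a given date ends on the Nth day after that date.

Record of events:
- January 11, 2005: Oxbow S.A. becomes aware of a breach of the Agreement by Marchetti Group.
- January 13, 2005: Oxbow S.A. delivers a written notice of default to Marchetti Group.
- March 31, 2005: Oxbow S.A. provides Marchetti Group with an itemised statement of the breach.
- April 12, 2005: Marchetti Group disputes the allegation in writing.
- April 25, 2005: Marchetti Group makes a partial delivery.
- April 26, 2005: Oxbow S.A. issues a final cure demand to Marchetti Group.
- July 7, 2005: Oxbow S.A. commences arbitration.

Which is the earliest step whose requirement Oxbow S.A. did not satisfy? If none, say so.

Step 1: 47 days after January 11, 2005 (when the breach is discovered) is February 27, 2005; January 13, 2005 is within that limit.
Step 2: 73 days after January 13, 2005 (when the default notice is delivered) is March 27, 2005; done March 31, 2005 — 4 days late.
The analysis stops there.

Step 2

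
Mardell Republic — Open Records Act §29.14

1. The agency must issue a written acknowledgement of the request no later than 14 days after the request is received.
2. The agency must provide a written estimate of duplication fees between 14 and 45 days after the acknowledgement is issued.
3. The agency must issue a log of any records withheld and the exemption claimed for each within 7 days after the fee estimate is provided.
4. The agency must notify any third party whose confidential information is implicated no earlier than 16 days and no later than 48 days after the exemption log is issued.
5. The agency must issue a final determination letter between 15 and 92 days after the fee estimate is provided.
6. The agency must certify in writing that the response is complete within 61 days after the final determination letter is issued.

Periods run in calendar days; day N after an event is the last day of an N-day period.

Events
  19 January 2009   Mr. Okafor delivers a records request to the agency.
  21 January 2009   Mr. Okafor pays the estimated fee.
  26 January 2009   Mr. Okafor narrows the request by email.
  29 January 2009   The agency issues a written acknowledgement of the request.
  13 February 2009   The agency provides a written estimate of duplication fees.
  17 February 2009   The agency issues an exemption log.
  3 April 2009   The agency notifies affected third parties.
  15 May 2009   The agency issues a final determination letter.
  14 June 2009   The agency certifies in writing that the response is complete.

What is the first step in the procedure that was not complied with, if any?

None — every step was satisfied

(1) due by 19 January 2009 + 14 days = 2 February 2009; done 29 January 2009 — timely.
(2) the permitted window runs from 29 January 2009 + 14 = 12 February 2009 to 29 January 2009 + 45 = 15 March 2009; done 13 February 2009, which is between those dates.
(3) due by 13 February 2009 + 7 days = 20 February 2009; done 17 February 2009 — timely.
(4) the permitted window runs from 17 February 2009 + 16 = 5 March 2009 to 17 February 2009 + 48 = 6 April 2009; done 3 April 2009 — within the window.
(5) the permitted window runs from 13 February 2009 + 15 = 28 February 2009 to 13 February 2009 + 92 = 16 May 2009; done 15 May 2009 — within the window.
(6) due by 15 May 2009 + 61 days = 15 July 2009; 14 June 2009 is within that limit.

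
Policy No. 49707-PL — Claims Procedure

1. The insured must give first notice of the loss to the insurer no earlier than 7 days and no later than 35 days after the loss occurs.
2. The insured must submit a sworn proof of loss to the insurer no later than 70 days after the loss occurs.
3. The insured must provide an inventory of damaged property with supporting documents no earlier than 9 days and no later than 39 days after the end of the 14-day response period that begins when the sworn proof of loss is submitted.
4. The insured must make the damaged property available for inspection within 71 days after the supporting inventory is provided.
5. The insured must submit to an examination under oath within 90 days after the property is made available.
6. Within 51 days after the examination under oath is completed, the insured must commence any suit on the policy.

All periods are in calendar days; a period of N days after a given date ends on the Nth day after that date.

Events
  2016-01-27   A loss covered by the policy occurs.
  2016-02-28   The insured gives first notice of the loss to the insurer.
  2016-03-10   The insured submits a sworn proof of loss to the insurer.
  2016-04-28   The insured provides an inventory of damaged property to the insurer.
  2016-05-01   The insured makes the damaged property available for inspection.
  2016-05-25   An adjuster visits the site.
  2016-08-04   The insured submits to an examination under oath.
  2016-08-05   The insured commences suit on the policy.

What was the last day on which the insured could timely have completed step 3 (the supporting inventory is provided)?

The sworn proof of loss is submitted on 2016-03-10; the 14-day response period therefore ends 2016-03-24, and step 3 runs from that date. The window is 9–39 days after 2016-03-24; it closes on 2016-05-02.

2016-05-02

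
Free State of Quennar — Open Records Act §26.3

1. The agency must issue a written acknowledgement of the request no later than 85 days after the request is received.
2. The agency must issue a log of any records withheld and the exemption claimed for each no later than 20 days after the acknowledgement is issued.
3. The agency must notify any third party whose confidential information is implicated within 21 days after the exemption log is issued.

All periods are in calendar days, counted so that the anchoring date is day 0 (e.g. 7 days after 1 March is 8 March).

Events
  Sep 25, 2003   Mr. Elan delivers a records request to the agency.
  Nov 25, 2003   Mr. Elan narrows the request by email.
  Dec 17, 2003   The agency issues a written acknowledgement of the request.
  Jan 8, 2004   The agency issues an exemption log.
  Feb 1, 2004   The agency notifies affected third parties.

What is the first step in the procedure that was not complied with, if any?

Step 2

Step 1: 85 days after Sep 25, 2003 (when the request is received) is Dec 19, 2003; Dec 17, 2003 is within that limit.
Step 2: 20 days after Dec 17, 2003 (when the acknowledgement is issued) is Jan 6, 2004; done Jan 8, 2004 — 2 days late.
The procedure was therefore not followed at step 2.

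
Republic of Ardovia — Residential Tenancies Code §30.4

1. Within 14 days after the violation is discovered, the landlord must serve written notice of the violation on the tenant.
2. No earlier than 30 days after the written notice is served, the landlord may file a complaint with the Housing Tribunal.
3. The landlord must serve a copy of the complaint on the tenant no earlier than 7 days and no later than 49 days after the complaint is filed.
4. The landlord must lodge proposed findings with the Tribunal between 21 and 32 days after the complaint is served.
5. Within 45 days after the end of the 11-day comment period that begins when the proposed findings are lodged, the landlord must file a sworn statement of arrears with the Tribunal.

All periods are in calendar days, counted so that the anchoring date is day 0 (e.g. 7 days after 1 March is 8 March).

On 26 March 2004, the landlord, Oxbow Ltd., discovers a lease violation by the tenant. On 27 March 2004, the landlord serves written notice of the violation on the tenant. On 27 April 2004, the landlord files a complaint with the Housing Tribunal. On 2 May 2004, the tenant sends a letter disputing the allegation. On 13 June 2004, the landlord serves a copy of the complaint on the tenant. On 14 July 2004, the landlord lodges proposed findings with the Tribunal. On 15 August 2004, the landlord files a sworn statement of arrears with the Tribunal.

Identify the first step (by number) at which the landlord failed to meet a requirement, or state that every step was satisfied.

None — every step was satisfied

Step 1 — counting 14 days from 26 March 2004 (when the violation is discovered) gives a deadline of 9 April 2004; completed 27 March 2004, before the deadline.
Step 2 — must wait 30 days from 27 March 2004 (when the written notice is served), so not before 26 April 2004; done 27 April 2004 — permitted.
Step 3 — 7 and 49 days from 27 April 2004 (when the complaint is filed) are 4 May 2004 and 15 June 2004 respectively; 13 June 2004 falls inside that range.
Step 4 — 21 and 32 days from 13 June 2004 (when the complaint is served) are 4 July 2004 and 15 July 2004 respectively; done 14 July 2004, which is between those dates.
Step 5 — counting 45 days from 25 July 2004 (end of the 11-day comment period, which began when the proposed findings are lodged on 14 July 2004) gives a deadline of 8 September 2004; completed 15 August 2004, before the deadline.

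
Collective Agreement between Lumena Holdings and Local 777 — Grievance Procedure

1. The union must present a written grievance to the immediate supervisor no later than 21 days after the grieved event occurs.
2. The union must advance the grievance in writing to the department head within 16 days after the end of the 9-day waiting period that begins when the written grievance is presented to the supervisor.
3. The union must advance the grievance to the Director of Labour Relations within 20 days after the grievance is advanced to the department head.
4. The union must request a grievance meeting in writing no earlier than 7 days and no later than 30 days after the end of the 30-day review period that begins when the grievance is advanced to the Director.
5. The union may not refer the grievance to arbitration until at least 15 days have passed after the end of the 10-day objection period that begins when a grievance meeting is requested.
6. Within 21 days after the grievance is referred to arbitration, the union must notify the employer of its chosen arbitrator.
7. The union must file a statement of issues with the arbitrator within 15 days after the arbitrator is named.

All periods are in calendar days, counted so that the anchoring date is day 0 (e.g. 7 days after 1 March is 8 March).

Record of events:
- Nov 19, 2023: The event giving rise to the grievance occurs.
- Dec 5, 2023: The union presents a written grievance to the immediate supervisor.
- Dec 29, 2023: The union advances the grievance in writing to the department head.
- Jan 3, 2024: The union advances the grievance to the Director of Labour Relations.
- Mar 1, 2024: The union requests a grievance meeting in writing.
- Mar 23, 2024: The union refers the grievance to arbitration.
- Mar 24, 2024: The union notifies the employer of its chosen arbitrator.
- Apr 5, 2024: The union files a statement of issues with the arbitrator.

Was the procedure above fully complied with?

No

Step 1: 21 days after Nov 19, 2023 (when the grieved event occurs) is Dec 10, 2023; done Dec 5, 2023 — timely.
Step 2: 16 days after Dec 14, 2023 (end of the 9-day waiting period, which began when the written grievance is presented to the supervisor on Dec 5, 2023) is Dec 30, 2023; completed Dec 29, 2023, before the deadline.
Step 3: 20 days after Dec 29, 2023 (when the grievance is advanced to the department head) is Jan 18, 2024; done Jan 3, 2024 — timely.
Step 4: the window is 7–30 days after Feb 2, 2024 (end of the 30-day review period, which began when the grievance is advanced to the Director on Jan 3, 2024), so Feb 9, 2024 through Mar 3, 2024; done Mar 1, 2024, which is between those dates.
Step 5: the earliest permitted date is 15 days after Mar 11, 2024 (end of the 10-day objection period, which began when a grievance meeting is requested on Mar 1, 2024), i.e. Mar 26, 2024; Mar 23, 2024 is 3 days before the earliest permitted date.
The procedure was therefore not followed at step 5.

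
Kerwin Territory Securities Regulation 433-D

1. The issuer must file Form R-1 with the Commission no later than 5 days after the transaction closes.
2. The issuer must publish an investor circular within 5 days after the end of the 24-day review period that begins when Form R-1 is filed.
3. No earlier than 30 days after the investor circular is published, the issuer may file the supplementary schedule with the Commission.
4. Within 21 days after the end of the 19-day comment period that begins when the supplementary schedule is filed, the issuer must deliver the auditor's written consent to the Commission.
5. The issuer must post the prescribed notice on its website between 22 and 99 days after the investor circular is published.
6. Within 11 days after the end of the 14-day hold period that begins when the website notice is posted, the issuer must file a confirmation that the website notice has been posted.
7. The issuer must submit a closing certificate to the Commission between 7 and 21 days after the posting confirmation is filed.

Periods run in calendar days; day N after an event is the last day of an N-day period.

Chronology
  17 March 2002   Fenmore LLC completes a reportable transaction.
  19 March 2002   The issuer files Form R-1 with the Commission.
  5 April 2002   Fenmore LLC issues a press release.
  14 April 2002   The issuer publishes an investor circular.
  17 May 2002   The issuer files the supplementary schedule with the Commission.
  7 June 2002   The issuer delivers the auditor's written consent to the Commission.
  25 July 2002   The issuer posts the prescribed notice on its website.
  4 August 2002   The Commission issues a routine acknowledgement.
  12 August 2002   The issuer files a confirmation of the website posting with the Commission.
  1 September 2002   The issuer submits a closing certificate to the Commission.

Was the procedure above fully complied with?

No

Step 1 — counting 5 days from 17 March 2002 (when the transaction closes) gives a deadline of 22 March 2002; done 19 March 2002 — timely.
Step 2 — counting 5 days from 12 April 2002 (end of the 24-day review period, which began when Form R-1 is filed on 19 March 2002) gives a deadline of 17 April 2002; 14 April 2002 is within that limit.
Step 3 — must wait 30 days from 14 April 2002 (when the investor circular is published), so not before 14 May 2002; done 17 May 2002 — permitted.
Step 4 — counting 21 days from 5 June 2002 (end of the 19-day comment period, which began when the supplementary schedule is filed on 17 May 2002) gives a deadline of 26 June 2002; completed 7 June 2002, before the deadline.
Step 5 — 22 and 99 days from 14 April 2002 (when the investor circular is published) are 6 May 2002 and 22 July 2002 respectively; 25 July 2002 is 3 days past the end of the window.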